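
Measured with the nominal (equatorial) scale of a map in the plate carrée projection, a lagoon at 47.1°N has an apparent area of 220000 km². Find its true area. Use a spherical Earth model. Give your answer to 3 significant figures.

In the plate carrée (x = Rλ, y = Rφ), meridians are true-scale (h = 1) and parallels are stretched by k = sec φ.
Areal scale = h·k = 1 × sec φ; at 47.1°, h = 1.000, k = 1.469, so h·k = 1.469.
True area = apparent / (areal scale) = 220000 / 1.469 ≈ 150000 km².

150000 km²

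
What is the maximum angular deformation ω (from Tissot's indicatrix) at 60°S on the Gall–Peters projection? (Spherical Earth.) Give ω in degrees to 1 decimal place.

38.9°

Gall–Peters is a cylindrical equal-area projection with standard parallels at ±45°. For cylindrical equal-area with standard parallel φ₀, h = cos φ / cos φ₀ and k = cos φ₀ / cos φ, so h·k = 1.
At 60°: h = 0.7071, k = 1.414; principal scales a = 1.414, b = 0.7071.
sin(ω/2) = (a − b)/(a + b) = 0.7071/2.121 = 0.3333, so ω = 2 arcsin(0.3333) ≈ 38.9°.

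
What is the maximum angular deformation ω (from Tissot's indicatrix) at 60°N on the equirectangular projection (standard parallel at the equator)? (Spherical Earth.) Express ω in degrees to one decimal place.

38.9°

Plate carrée maps x = Rλ, y = Rφ. The meridian scale is h = 1 and the parallel scale is k = 1/cos φ = sec φ.
At 60°: h = 1.000, k = 2.000; principal scales a = 2.000, b = 1.000.
sin(ω/2) = (a − b)/(a + b) = 1.0000/3.000 = 0.3333, so ω = 2 arcsin(0.3333) ≈ 38.9°.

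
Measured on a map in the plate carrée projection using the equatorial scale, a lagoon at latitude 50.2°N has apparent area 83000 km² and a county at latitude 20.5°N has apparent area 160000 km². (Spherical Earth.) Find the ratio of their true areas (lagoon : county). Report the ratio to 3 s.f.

0.355

Plate carrée has h = 1 and k = sec φ, giving areal scale sec φ; true area = (apparent area) · cos φ.
True area of lagoon: 83000 × cos(50.2°) = 83000 × 0.6401 = 53130 km².
True area of county: 160000 × cos(20.5°) = 160000 × 0.9367 = 149900 km².
Ratio = 53130 / 149900 ≈ 0.355.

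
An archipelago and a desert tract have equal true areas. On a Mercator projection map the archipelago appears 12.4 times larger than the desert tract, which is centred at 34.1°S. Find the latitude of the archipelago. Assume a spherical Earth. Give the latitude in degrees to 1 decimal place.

76.4°

On Mercator, (apparent₁)/(apparent₂) = sec²φ₁ / sec²φ₂ when true areas are equal.
cos²φ₂ / cos²φ₁ = 12.4  ⇒  cos φ₁ = cos 34.1° / √12.4 = 0.8281/3.521 = 0.2352.
φ₁ = arccos(0.2352) ≈ 76.4°.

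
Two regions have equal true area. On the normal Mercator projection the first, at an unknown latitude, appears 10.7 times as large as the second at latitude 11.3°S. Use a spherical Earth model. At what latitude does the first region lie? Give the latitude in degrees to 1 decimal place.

On Mercator, (apparent₁)/(apparent₂) = sec²φ₁ / sec²φ₂ when true areas are equal.
cos²φ₂ / cos²φ₁ = 10.7  ⇒  cos φ₁ = cos 11.3° / √10.7 = 0.9806/3.271 = 0.2998.
φ₁ = arccos(0.2998) ≈ 72.6°.

72.6°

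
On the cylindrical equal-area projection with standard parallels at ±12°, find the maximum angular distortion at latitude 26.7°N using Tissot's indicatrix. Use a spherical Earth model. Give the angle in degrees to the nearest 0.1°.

A cylindrical equal-area projection with standard parallel φ₀ has meridian scale h = cos φ / cos φ₀ and parallel scale k = cos φ₀ / cos φ (so areas are preserved, h·k = 1).
At 26.7°: h = 0.9133, k = 1.095; principal scales a = 1.095, b = 0.9133.
sin(ω/2) = (a − b)/(a + b) = 0.1816/2.008 = 0.09041, so ω = 2 arcsin(0.09041) ≈ 10.4°.

10.4°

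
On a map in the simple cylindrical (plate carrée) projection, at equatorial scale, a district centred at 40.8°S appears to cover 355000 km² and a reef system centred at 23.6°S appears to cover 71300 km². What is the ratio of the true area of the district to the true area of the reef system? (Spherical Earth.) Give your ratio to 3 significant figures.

4.11

On the plate carrée, areal scale = h·k = 1 × sec φ, so true area = apparent × cos φ.
True area of district: 355000 × cos(40.8°) = 355000 × 0.7570 = 268700 km².
True area of reef system: 71300 × cos(23.6°) = 71300 × 0.9164 = 65340 km².
Ratio = 268700 / 65340 ≈ 4.11.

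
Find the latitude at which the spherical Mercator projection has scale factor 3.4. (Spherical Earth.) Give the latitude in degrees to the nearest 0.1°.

Mercator scale is k = sec φ = 1/cos φ.
1/cos φ = 3.4  ⇒  cos φ = 0.2941  ⇒  φ = arccos(0.2941) ≈ 72.9°.

72.9°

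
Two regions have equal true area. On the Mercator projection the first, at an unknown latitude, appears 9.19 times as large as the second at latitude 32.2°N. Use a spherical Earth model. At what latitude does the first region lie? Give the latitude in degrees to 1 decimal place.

73.8°

For equal true areas on Mercator, apparent areas scale as sec²φ, so the ratio is cos²φ₂ / cos²φ₁.
cos²φ₂ / cos²φ₁ = 9.19  ⇒  cos φ₁ = cos 32.2° / √9.19 = 0.8462/3.032 = 0.2791.
φ₁ = arccos(0.2791) ≈ 73.8°.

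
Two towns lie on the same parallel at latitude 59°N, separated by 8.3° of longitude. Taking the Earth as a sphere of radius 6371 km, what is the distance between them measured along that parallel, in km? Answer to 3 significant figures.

Arc length along a parallel = R cos φ · Δλ (with Δλ in radians).
= 6371 × cos 59° × (8.3° × π/180) = 6371 × 0.5150 × 0.1449 ≈ 475 km.

475 km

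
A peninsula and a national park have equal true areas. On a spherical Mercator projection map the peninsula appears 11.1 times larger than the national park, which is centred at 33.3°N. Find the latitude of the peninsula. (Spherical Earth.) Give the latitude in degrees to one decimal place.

75.5°

Mercator areal scale is sec²φ, so apparent-area ratio = sec²φ₁ / sec²φ₂ = cos²φ₂ / cos²φ₁.
cos²φ₂ / cos²φ₁ = 11.1  ⇒  cos φ₁ = cos 33.3° / √11.1 = 0.8358/3.332 = 0.2509.
φ₁ = arccos(0.2509) ≈ 75.5°.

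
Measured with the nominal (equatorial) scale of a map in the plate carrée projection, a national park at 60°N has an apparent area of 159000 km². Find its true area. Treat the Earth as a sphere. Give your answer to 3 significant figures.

In the plate carrée (x = Rλ, y = Rφ), meridians are true-scale (h = 1) and parallels are stretched by k = sec φ.
Areal scale = h·k = 1 × sec φ; at 60°, h = 1.000, k = 2.000, so h·k = 2.000.
True area = apparent / (areal scale) = 159000 / 2.000 ≈ 79500 km².

79500 km²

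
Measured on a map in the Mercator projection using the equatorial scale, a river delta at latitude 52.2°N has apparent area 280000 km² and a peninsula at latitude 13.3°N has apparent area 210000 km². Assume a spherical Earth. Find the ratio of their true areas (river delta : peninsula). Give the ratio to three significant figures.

Since Mercator area scale is 1/cos²φ, the true area equals the apparent area multiplied by cos²φ.
True area of river delta: 280000 × cos²(52.2°) = 280000 × 0.3757 = 105200 km².
True area of peninsula: 210000 × cos²(13.3°) = 210000 × 0.9471 = 198900 km².
Ratio = 105200 / 198900 ≈ 0.529.

0.529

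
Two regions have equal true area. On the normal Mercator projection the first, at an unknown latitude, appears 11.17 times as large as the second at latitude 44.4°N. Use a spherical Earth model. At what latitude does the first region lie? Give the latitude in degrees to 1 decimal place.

77.7°

For equal true areas on Mercator, apparent areas scale as sec²φ, so the ratio is cos²φ₂ / cos²φ₁.
cos²φ₂ / cos²φ₁ = 11.17  ⇒  cos φ₁ = cos 44.4° / √11.17 = 0.7145/3.342 = 0.2138.
φ₁ = arccos(0.2138) ≈ 77.7°.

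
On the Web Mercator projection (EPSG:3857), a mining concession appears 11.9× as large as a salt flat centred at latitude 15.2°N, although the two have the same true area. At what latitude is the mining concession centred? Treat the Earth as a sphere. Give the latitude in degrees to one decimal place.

On Mercator, (apparent₁)/(apparent₂) = sec²φ₁ / sec²φ₂ when true areas are equal.
cos²φ₂ / cos²φ₁ = 11.9  ⇒  cos φ₁ = cos 15.2° / √11.9 = 0.9650/3.450 = 0.2797.
φ₁ = arccos(0.2797) ≈ 73.8°.

73.8°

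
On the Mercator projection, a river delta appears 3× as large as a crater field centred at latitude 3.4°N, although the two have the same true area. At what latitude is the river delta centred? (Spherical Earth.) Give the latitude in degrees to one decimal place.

Mercator areal scale is sec²φ, so apparent-area ratio = sec²φ₁ / sec²φ₂ = cos²φ₂ / cos²φ₁.
cos²φ₂ / cos²φ₁ = 3  ⇒  cos φ₁ = cos 3.4° / √3 = 0.9982/1.732 = 0.5763.
φ₁ = arccos(0.5763) ≈ 54.8°.

54.8°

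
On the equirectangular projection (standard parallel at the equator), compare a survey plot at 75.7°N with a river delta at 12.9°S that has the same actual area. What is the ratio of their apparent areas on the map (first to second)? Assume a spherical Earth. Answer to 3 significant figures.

3.95

Plate carrée maps x = Rλ, y = Rφ. The meridian scale is h = 1 and the parallel scale is k = 1/cos φ = sec φ.
Areal scale at 75.7°: h·k = 1.000 × 4.049 = 4.049.
Areal scale at 12.9°: h·k = 1.000 × 1.026 = 1.026.
Ratio = 4.049/1.026 ≈ 3.95.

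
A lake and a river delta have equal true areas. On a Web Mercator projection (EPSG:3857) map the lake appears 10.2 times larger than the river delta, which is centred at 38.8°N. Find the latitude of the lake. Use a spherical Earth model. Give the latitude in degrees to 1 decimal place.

On Mercator, (apparent₁)/(apparent₂) = sec²φ₁ / sec²φ₂ when true areas are equal.
cos²φ₂ / cos²φ₁ = 10.2  ⇒  cos φ₁ = cos 38.8° / √10.2 = 0.7793/3.194 = 0.2440.
φ₁ = arccos(0.2440) ≈ 75.9°.

75.9°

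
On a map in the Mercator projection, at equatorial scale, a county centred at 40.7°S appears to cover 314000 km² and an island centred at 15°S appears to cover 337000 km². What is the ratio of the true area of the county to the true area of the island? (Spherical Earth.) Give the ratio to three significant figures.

On Mercator the areal scale is sec²φ, so true area = apparent × cos²φ.
True area of county: 314000 × cos²(40.7°) = 314000 × 0.5748 = 180500 km².
True area of island: 337000 × cos²(15°) = 337000 × 0.9330 = 314400 km².
Ratio = 180500 / 314400 ≈ 0.574.

0.574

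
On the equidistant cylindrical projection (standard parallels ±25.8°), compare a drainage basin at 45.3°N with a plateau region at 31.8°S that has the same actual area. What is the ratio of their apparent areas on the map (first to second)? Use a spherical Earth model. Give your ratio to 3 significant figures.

1.21

In the equirectangular projection with standard parallel φ₀ = 25.8° (x = Rλ cos φ₀, y = Rφ), meridians are true-scale (h = 1) and the parallel scale is k = cos φ₀ / cos φ.
Areal scale at 45.3°: h·k = 1.000 × 1.280 = 1.280.
Areal scale at 31.8°: h·k = 1.000 × 1.059 = 1.059.
Ratio = 1.280/1.059 ≈ 1.21.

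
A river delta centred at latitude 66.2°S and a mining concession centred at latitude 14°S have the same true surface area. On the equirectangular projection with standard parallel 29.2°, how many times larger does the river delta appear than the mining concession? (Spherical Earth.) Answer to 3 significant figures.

2.40

In the equirectangular projection with standard parallel φ₀ = 29.2° (x = Rλ cos φ₀, y = Rφ), meridians are true-scale (h = 1) and the parallel scale is k = cos φ₀ / cos φ.
Areal scale at 66.2°: h·k = 1.000 × 2.163 = 2.163.
Areal scale at 14°: h·k = 1.000 × 0.8996 = 0.8996.
Ratio = 2.163/0.8996 ≈ 2.40.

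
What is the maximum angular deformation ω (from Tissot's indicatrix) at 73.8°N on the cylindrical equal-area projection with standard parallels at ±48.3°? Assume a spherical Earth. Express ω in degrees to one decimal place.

For cylindrical equal-area with standard parallel φ₀, h = cos φ / cos φ₀ and k = cos φ₀ / cos φ, so h·k = 1.
At 73.8°: h = 0.4194, k = 2.384; principal scales a = 2.384, b = 0.4194.
sin(ω/2) = (a − b)/(a + b) = 1.965/2.804 = 0.7008, so ω = 2 arcsin(0.7008) ≈ 89.0°.

89.0°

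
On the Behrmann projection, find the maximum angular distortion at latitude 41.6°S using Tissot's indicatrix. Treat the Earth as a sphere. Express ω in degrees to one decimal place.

The Behrmann projection is cylindrical equal-area with φ₀ = 30°. For cylindrical equal-area with standard parallel φ₀, h = cos φ / cos φ₀ and k = cos φ₀ / cos φ, so h·k = 1.
At 41.6°: h = 0.8635, k = 1.158; principal scales a = 1.158, b = 0.8635.
sin(ω/2) = (a − b)/(a + b) = 0.2946/2.022 = 0.1457, so ω = 2 arcsin(0.1457) ≈ 16.8°.

16.8°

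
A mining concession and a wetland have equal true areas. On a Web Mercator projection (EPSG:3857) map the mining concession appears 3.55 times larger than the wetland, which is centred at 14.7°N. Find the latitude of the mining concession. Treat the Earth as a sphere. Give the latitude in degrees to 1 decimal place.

59.1°

On Mercator, (apparent₁)/(apparent₂) = sec²φ₁ / sec²φ₂ when true areas are equal.
cos²φ₂ / cos²φ₁ = 3.55  ⇒  cos φ₁ = cos 14.7° / √3.55 = 0.9673/1.884 = 0.5134.
φ₁ = arccos(0.5134) ≈ 59.1°.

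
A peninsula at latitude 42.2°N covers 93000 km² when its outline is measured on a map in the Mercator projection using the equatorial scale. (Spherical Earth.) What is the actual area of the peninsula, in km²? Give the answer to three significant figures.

51000 km²

The Mercator projection is conformal; its linear scale factor is the same in every direction and equals sec φ = 1/cos φ.
Areal scale = k² = sec²φ = 1/cos²(42.2°) = 1/0.7408² = 1.822.
True area = apparent / (areal scale) = 93000 / 1.822 ≈ 51000 km².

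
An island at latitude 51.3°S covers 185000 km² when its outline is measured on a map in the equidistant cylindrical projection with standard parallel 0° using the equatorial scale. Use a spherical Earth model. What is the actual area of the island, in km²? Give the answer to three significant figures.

For the equirectangular projection with φ₀ = 0 (plate carrée), h = 1 along meridians and k = sec φ along parallels.
Areal scale = h·k = 1 × sec φ; at 51.3°, h = 1.000, k = 1.599, so h·k = 1.599.
True area = apparent / (areal scale) = 185000 / 1.599 ≈ 116000 km².

116000 km²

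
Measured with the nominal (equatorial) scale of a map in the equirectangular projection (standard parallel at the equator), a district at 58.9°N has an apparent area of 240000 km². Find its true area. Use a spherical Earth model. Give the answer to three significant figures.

For the equirectangular projection with φ₀ = 0 (plate carrée), h = 1 along meridians and k = sec φ along parallels.
Areal scale = h·k = 1 × sec φ; at 58.9°, h = 1.000, k = 1.936, so h·k = 1.936.
True area = apparent / (areal scale) = 240000 / 1.936 ≈ 124000 km².

124000 km²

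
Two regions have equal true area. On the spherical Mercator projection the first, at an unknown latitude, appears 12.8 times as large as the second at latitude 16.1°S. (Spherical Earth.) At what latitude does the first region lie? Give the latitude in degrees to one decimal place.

On Mercator, (apparent₁)/(apparent₂) = sec²φ₁ / sec²φ₂ when true areas are equal.
cos²φ₂ / cos²φ₁ = 12.8  ⇒  cos φ₁ = cos 16.1° / √12.8 = 0.9608/3.578 = 0.2685.
φ₁ = arccos(0.2685) ≈ 74.4°.

74.4°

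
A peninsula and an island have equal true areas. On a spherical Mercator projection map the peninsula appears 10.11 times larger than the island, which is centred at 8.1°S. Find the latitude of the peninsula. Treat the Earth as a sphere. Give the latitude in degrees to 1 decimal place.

71.9°

Mercator areal scale is sec²φ, so apparent-area ratio = sec²φ₁ / sec²φ₂ = cos²φ₂ / cos²φ₁.
cos²φ₂ / cos²φ₁ = 10.11  ⇒  cos φ₁ = cos 8.1° / √10.11 = 0.9900/3.180 = 0.3114.
φ₁ = arccos(0.3114) ≈ 71.9°.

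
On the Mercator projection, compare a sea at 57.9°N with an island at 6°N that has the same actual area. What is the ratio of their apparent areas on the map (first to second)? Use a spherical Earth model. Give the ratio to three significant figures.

3.50

On Mercator, area is exaggerated by sec²φ = 1/cos²φ.
At 57.9°: sec²(57.9°) = 1/0.5314² = 3.541.
At 6°: sec²(6°) = 1/0.9945² = 1.011.
Ratio = 3.541/1.011 = cos²(6°)/cos²(57.9°) ≈ 3.50.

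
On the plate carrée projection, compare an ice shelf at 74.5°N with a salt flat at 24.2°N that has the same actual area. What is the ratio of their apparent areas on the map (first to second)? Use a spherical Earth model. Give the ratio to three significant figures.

In the plate carrée (x = Rλ, y = Rφ), meridians are true-scale (h = 1) and parallels are stretched by k = sec φ.
Areal scale at 74.5°: h·k = 1.000 × 3.742 = 3.742.
Areal scale at 24.2°: h·k = 1.000 × 1.096 = 1.096.
Ratio = 3.742/1.096 ≈ 3.41.

3.41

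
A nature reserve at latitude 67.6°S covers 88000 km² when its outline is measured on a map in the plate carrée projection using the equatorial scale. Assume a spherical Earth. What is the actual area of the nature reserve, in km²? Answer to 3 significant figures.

33500 km²

In the plate carrée (x = Rλ, y = Rφ), meridians are true-scale (h = 1) and parallels are stretched by k = sec φ.
Areal scale = h·k = 1 × sec φ; at 67.6°, h = 1.000, k = 2.624, so h·k = 2.624.
True area = apparent / (areal scale) = 88000 / 2.624 ≈ 33500 km².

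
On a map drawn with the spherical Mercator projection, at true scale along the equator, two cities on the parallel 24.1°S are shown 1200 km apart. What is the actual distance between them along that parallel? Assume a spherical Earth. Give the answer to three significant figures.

For Mercator, h = k = sec φ (a conformal cylindrical projection has a single point scale, 1/cos φ).
Along the parallel at 24.1°, map distances are exaggerated by k = sec 24.1° = 1.095.
True distance = 1200 / 1.095 = 1200 × cos 24.1° ≈ 1100 km.

1100 km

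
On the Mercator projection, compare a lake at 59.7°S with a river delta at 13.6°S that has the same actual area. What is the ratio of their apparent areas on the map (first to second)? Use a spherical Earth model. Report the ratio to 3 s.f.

3.71

Mercator is conformal with k = sec φ, so areal scale = k² = sec²φ.
At 59.7°: sec²(59.7°) = 1/0.5045² = 3.929.
At 13.6°: sec²(13.6°) = 1/0.9720² = 1.059.
Ratio = 3.929/1.059 = cos²(13.6°)/cos²(59.7°) ≈ 3.71.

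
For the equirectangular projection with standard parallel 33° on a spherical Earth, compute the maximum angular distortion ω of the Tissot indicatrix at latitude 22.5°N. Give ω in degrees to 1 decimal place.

5.5°

In the equirectangular projection with standard parallel φ₀ = 33° (x = Rλ cos φ₀, y = Rφ), meridians are true-scale (h = 1) and the parallel scale is k = cos φ₀ / cos φ.
At 22.5°: h = 1.000, k = 0.9078; principal scales a = 1.000, b = 0.9078.
sin(ω/2) = (a − b)/(a + b) = 0.09223/1.908 = 0.04834, so ω = 2 arcsin(0.04834) ≈ 5.5°.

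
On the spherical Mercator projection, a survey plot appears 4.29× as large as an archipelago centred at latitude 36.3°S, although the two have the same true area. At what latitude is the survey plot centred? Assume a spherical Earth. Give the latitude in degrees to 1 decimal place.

For equal true areas on Mercator, apparent areas scale as sec²φ, so the ratio is cos²φ₂ / cos²φ₁.
cos²φ₂ / cos²φ₁ = 4.29  ⇒  cos φ₁ = cos 36.3° / √4.29 = 0.8059/2.071 = 0.3891.
φ₁ = arccos(0.3891) ≈ 67.1°.

67.1°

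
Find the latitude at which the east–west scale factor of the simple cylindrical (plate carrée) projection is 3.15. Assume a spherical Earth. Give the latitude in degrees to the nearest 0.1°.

Plate carrée: h = 1, k = sec φ along parallels.
sec φ = 3.15  ⇒  cos φ = 0.3175  ⇒  φ ≈ 71.5°.

71.5°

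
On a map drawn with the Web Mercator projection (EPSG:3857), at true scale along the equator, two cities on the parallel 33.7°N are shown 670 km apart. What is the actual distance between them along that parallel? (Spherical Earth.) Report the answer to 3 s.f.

Mercator is conformal, so the point scale is isotropic: h = k = sec φ = 1/cos φ.
Along the parallel at 33.7°, map distances are exaggerated by k = sec 33.7° = 1.202.
True distance = 670 / 1.202 = 670 × cos 33.7° ≈ 557 km.

557 km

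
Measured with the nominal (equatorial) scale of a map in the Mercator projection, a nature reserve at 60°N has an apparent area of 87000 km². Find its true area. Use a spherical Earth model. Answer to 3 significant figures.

For Mercator, h = k = sec φ (a conformal cylindrical projection has a single point scale, 1/cos φ).
Areal scale = k² = sec²φ = 1/cos²(60°) = 1/0.5000² = 4.000.
True area = apparent / (areal scale) = 87000 / 4.000 ≈ 21800 km².

21800 km²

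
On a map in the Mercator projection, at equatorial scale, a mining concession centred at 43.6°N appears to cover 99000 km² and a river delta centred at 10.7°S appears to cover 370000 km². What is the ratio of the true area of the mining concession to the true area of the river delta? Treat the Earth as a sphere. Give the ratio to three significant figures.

0.145

On Mercator the areal scale is sec²φ, so true area = apparent × cos²φ.
True area of mining concession: 99000 × cos²(43.6°) = 99000 × 0.5244 = 51920 km².
True area of river delta: 370000 × cos²(10.7°) = 370000 × 0.9655 = 357200 km².
Ratio = 51920 / 357200 ≈ 0.145.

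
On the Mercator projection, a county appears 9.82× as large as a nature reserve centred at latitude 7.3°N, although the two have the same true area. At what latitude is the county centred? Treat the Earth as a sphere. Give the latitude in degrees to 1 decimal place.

Mercator areal scale is sec²φ, so apparent-area ratio = sec²φ₁ / sec²φ₂ = cos²φ₂ / cos²φ₁.
cos²φ₂ / cos²φ₁ = 9.82  ⇒  cos φ₁ = cos 7.3° / √9.82 = 0.9919/3.134 = 0.3165.
φ₁ = arccos(0.3165) ≈ 71.5°.

71.5°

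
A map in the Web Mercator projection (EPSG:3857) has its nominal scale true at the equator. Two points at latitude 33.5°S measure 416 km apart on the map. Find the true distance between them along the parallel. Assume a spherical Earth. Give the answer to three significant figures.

347 km

Mercator is conformal, so the point scale is isotropic: h = k = sec φ = 1/cos φ.
Along the parallel at 33.5°, map distances are exaggerated by k = sec 33.5° = 1.199.
True distance = 416 / 1.199 = 416 × cos 33.5° ≈ 347 km.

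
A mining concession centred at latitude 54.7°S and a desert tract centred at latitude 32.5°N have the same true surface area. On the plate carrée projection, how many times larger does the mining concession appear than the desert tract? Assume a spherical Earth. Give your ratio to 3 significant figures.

For the equirectangular projection with φ₀ = 0 (plate carrée), h = 1 along meridians and k = sec φ along parallels.
Areal scale at 54.7°: h·k = 1.000 × 1.731 = 1.731.
Areal scale at 32.5°: h·k = 1.000 × 1.186 = 1.186.
Ratio = 1.731/1.186 ≈ 1.46.

1.46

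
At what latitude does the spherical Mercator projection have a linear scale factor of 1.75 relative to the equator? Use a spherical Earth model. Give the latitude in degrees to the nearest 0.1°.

55.2°

Mercator scale is k = sec φ = 1/cos φ.
1/cos φ = 1.75  ⇒  cos φ = 0.5714  ⇒  φ = arccos(0.5714) ≈ 55.2°.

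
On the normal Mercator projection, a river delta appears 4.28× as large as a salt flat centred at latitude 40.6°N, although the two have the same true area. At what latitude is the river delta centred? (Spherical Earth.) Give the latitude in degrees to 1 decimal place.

On Mercator, (apparent₁)/(apparent₂) = sec²φ₁ / sec²φ₂ when true areas are equal.
cos²φ₂ / cos²φ₁ = 4.28  ⇒  cos φ₁ = cos 40.6° / √4.28 = 0.7593/2.069 = 0.3670.
φ₁ = arccos(0.3670) ≈ 68.5°.

68.5°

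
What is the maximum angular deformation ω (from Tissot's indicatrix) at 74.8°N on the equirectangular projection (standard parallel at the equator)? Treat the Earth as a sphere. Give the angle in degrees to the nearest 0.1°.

71.5°

Plate carrée maps x = Rλ, y = Rφ. The meridian scale is h = 1 and the parallel scale is k = 1/cos φ = sec φ.
At 74.8°: h = 1.000, k = 3.814; principal scales a = 3.814, b = 1.000.
sin(ω/2) = (a − b)/(a + b) = 2.814/4.814 = 0.5845, so ω = 2 arcsin(0.5845) ≈ 71.5°.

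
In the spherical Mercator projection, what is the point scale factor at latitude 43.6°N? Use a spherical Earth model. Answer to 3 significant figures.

For Mercator, h = k = sec φ (a conformal cylindrical projection has a single point scale, 1/cos φ).
k = 1/cos 43.6° = 1/0.7242 = 1.381.

1.38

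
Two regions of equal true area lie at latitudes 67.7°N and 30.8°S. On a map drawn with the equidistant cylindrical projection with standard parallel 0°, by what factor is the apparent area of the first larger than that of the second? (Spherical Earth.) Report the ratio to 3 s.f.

2.26

In the plate carrée (x = Rλ, y = Rφ), meridians are true-scale (h = 1) and parallels are stretched by k = sec φ.
Areal scale at 67.7°: h·k = 1.000 × 2.635 = 2.635.
Areal scale at 30.8°: h·k = 1.000 × 1.164 = 1.164.
Ratio = 2.635/1.164 ≈ 2.26.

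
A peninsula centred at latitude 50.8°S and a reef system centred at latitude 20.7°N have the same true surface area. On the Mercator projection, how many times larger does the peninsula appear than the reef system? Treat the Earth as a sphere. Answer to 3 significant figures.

Mercator is conformal with k = sec φ, so areal scale = k² = sec²φ.
At 50.8°: sec²(50.8°) = 1/0.6320² = 2.503.
At 20.7°: sec²(20.7°) = 1/0.9354² = 1.143.
Ratio = 2.503/1.143 = cos²(20.7°)/cos²(50.8°) ≈ 2.19.

2.19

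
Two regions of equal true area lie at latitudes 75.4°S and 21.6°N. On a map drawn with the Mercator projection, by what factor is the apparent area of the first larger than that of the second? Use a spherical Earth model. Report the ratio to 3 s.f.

13.6

Mercator areal scale is sec²φ.
At 75.4°: sec²(75.4°) = 1/0.2521² = 15.74.
At 21.6°: sec²(21.6°) = 1/0.9298² = 1.157.
Ratio = 15.74/1.157 = cos²(21.6°)/cos²(75.4°) ≈ 13.6.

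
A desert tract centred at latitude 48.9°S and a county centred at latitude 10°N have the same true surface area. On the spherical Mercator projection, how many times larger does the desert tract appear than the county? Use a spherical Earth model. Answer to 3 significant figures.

2.24

Mercator areal scale is sec²φ.
At 48.9°: sec²(48.9°) = 1/0.6574² = 2.314.
At 10°: sec²(10°) = 1/0.9848² = 1.031.
Ratio = 2.314/1.031 = cos²(10°)/cos²(48.9°) ≈ 2.24.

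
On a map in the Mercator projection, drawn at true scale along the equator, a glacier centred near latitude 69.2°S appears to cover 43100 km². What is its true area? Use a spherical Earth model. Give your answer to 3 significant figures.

For Mercator, h = k = sec φ (a conformal cylindrical projection has a single point scale, 1/cos φ).
Areal scale = k² = sec²φ = 1/cos²(69.2°) = 1/0.3551² = 7.930.
True area = apparent / (areal scale) = 43100 / 7.930 ≈ 5430 km².

5430 km²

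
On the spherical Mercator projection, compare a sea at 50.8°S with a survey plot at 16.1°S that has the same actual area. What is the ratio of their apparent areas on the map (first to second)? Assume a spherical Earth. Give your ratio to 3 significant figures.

Mercator areal scale is sec²φ.
At 50.8°: sec²(50.8°) = 1/0.6320² = 2.503.
At 16.1°: sec²(16.1°) = 1/0.9608² = 1.083.
Ratio = 2.503/1.083 = cos²(16.1°)/cos²(50.8°) ≈ 2.31.

2.31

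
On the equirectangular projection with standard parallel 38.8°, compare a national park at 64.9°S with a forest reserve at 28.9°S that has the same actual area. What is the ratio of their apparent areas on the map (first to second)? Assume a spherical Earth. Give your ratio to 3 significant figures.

The equidistant cylindrical projection with φ₀ = 38.8° has h = 1 (meridians true) and k = cos φ₀ / cos φ along parallels.
Areal scale at 64.9°: h·k = 1.000 × 1.837 = 1.837.
Areal scale at 28.9°: h·k = 1.000 × 0.8902 = 0.8902.
Ratio = 1.837/0.8902 ≈ 2.06.

2.06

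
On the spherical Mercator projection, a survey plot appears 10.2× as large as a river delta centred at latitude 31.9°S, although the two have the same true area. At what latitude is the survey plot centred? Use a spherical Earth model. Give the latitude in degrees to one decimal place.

For equal true areas on Mercator, apparent areas scale as sec²φ, so the ratio is cos²φ₂ / cos²φ₁.
cos²φ₂ / cos²φ₁ = 10.2  ⇒  cos φ₁ = cos 31.9° / √10.2 = 0.8490/3.194 = 0.2658.
φ₁ = arccos(0.2658) ≈ 74.6°.

74.6°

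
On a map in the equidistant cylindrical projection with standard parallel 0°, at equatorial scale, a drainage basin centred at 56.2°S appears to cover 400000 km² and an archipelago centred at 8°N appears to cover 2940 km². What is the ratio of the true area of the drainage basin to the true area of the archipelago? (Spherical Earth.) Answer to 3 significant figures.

76.4

Plate carrée has h = 1 and k = sec φ, giving areal scale sec φ; true area = (apparent area) · cos φ.
True area of drainage basin: 400000 × cos(56.2°) = 400000 × 0.5563 = 222500 km².
True area of archipelago: 2940 × cos(8°) = 2940 × 0.9903 = 2911 km².
Ratio = 222500 / 2911 ≈ 76.4.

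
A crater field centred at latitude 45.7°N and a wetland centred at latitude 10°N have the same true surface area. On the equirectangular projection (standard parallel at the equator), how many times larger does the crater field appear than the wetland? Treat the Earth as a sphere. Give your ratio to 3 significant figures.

1.41

For the equirectangular projection with φ₀ = 0 (plate carrée), h = 1 along meridians and k = sec φ along parallels.
Areal scale at 45.7°: h·k = 1.000 × 1.432 = 1.432.
Areal scale at 10°: h·k = 1.000 × 1.015 = 1.015.
Ratio = 1.432/1.015 ≈ 1.41.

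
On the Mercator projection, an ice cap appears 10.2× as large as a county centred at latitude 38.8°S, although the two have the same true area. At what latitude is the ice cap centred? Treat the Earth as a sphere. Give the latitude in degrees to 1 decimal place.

75.9°

For equal true areas on Mercator, apparent areas scale as sec²φ, so the ratio is cos²φ₂ / cos²φ₁.
cos²φ₂ / cos²φ₁ = 10.2  ⇒  cos φ₁ = cos 38.8° / √10.2 = 0.7793/3.194 = 0.2440.
φ₁ = arccos(0.2440) ≈ 75.9°.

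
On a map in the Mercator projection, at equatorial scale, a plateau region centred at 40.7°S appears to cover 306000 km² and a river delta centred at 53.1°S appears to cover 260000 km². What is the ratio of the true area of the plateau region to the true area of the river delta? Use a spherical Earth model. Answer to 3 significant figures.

1.88

Mercator's areal exaggeration is sec²φ; hence true area = (apparent area) · cos²φ.
True area of plateau region: 306000 × cos²(40.7°) = 306000 × 0.5748 = 175900 km².
True area of river delta: 260000 × cos²(53.1°) = 260000 × 0.3605 = 93730 km².
Ratio = 175900 / 93730 ≈ 1.88.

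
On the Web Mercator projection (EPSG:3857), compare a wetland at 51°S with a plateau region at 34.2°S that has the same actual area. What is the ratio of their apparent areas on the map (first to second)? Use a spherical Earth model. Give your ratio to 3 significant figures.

1.73

Mercator is conformal with k = sec φ, so areal scale = k² = sec²φ.
At 51°: sec²(51°) = 1/0.6293² = 2.525.
At 34.2°: sec²(34.2°) = 1/0.8271² = 1.462.
Ratio = 2.525/1.462 = cos²(34.2°)/cos²(51°) ≈ 1.73.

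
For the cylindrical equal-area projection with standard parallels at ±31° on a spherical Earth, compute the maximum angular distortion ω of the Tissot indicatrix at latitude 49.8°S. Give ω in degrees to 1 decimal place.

A cylindrical equal-area projection with standard parallel φ₀ has meridian scale h = cos φ / cos φ₀ and parallel scale k = cos φ₀ / cos φ (so areas are preserved, h·k = 1).
At 49.8°: h = 0.7530, k = 1.328; principal scales a = 1.328, b = 0.7530.
sin(ω/2) = (a − b)/(a + b) = 0.5750/2.081 = 0.2763, so ω = 2 arcsin(0.2763) ≈ 32.1°.

32.1°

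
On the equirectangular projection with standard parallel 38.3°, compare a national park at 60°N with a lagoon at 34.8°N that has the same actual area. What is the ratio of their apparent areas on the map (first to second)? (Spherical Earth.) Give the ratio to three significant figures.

1.64

With standard parallel φ₀ = 38.3°, the equirectangular projection gives x = Rλ cos φ₀, y = Rφ, so h = 1 and k = cos 38.3° / cos φ.
Areal scale at 60°: h·k = 1.000 × 1.570 = 1.570.
Areal scale at 34.8°: h·k = 1.000 × 0.9557 = 0.9557.
Ratio = 1.570/0.9557 ≈ 1.64.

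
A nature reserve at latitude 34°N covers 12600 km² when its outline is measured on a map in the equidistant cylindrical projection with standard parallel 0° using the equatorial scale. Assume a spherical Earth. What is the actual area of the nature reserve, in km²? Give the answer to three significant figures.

10400 km²

In the plate carrée (x = Rλ, y = Rφ), meridians are true-scale (h = 1) and parallels are stretched by k = sec φ.
Areal scale = h·k = 1 × sec φ; at 34°, h = 1.000, k = 1.206, so h·k = 1.206.
True area = apparent / (areal scale) = 12600 / 1.206 ≈ 10400 km².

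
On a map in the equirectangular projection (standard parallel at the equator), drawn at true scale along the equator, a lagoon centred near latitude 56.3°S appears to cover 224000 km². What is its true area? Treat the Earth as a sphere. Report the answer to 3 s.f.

124000 km²

Plate carrée maps x = Rλ, y = Rφ. The meridian scale is h = 1 and the parallel scale is k = 1/cos φ = sec φ.
Areal scale = h·k = 1 × sec φ; at 56.3°, h = 1.000, k = 1.802, so h·k = 1.802.
True area = apparent / (areal scale) = 224000 / 1.802 ≈ 124000 km².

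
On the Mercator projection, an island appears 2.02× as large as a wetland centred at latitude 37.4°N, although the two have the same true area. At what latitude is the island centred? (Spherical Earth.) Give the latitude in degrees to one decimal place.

For equal true areas on Mercator, apparent areas scale as sec²φ, so the ratio is cos²φ₂ / cos²φ₁.
cos²φ₂ / cos²φ₁ = 2.02  ⇒  cos φ₁ = cos 37.4° / √2.02 = 0.7944/1.421 = 0.5589.
φ₁ = arccos(0.5589) ≈ 56.0°.

56.0°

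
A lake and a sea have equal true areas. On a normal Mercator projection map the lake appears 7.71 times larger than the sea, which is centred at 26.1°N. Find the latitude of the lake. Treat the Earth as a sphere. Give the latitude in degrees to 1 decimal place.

On Mercator, (apparent₁)/(apparent₂) = sec²φ₁ / sec²φ₂ when true areas are equal.
cos²φ₂ / cos²φ₁ = 7.71  ⇒  cos φ₁ = cos 26.1° / √7.71 = 0.8980/2.777 = 0.3234.
φ₁ = arccos(0.3234) ≈ 71.1°.

71.1°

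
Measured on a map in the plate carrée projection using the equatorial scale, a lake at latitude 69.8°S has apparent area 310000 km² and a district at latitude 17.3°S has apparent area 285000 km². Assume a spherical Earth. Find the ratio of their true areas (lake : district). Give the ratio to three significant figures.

Plate carrée has h = 1 and k = sec φ, giving areal scale sec φ; true area = (apparent area) · cos φ.
True area of lake: 310000 × cos(69.8°) = 310000 × 0.3453 = 107000 km².
True area of district: 285000 × cos(17.3°) = 285000 × 0.9548 = 272100 km².
Ratio = 107000 / 272100 ≈ 0.393.

0.393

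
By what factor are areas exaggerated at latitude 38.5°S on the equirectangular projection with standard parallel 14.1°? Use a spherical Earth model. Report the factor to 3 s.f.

In the equirectangular projection with standard parallel φ₀ = 14.1° (x = Rλ cos φ₀, y = Rφ), meridians are true-scale (h = 1) and the parallel scale is k = cos φ₀ / cos φ.
Areal scale = h·k = 1 × cos φ₀ / cos φ; at 38.5°, h = 1.000, k = 1.239, so h·k = 1.239.

1.24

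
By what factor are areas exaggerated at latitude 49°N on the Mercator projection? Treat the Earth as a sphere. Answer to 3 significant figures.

2.32

Mercator is conformal, so the point scale is isotropic: h = k = sec φ = 1/cos φ.
Areal scale = k² = sec²φ = 1/cos²(49°) = 1/0.6561² = 2.323.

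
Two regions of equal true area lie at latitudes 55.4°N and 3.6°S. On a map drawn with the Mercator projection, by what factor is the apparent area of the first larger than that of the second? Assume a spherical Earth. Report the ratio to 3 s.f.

3.09

Mercator areal scale is sec²φ.
At 55.4°: sec²(55.4°) = 1/0.5678² = 3.101.
At 3.6°: sec²(3.6°) = 1/0.9980² = 1.004.
Ratio = 3.101/1.004 = cos²(3.6°)/cos²(55.4°) ≈ 3.09.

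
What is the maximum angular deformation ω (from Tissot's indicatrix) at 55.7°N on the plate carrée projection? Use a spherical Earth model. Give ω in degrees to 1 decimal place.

In the plate carrée (x = Rλ, y = Rφ), meridians are true-scale (h = 1) and parallels are stretched by k = sec φ.
At 55.7°: h = 1.000, k = 1.775; principal scales a = 1.775, b = 1.000.
sin(ω/2) = (a − b)/(a + b) = 0.7745/2.775 = 0.2792, so ω = 2 arcsin(0.2792) ≈ 32.4°.

32.4°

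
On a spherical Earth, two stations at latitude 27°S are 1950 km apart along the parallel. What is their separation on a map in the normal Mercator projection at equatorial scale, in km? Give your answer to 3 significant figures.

2190 km

For Mercator, h = k = sec φ (a conformal cylindrical projection has a single point scale, 1/cos φ).
Along the parallel, k = sec 27° = 1/0.8910 = 1.122.
Map distance = 1950 × 1.122 ≈ 2190 km.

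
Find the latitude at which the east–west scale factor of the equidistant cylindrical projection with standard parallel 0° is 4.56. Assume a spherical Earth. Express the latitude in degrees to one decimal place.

77.3°

Plate carrée: h = 1, k = sec φ along parallels.
sec φ = 4.56  ⇒  cos φ = 0.2193  ⇒  φ ≈ 77.3°.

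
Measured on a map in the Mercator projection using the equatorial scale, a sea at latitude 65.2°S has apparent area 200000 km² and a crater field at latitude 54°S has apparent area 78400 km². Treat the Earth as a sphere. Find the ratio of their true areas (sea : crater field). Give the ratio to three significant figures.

Since Mercator area scale is 1/cos²φ, the true area equals the apparent area multiplied by cos²φ.
True area of sea: 200000 × cos²(65.2°) = 200000 × 0.1759 = 35190 km².
True area of crater field: 78400 × cos²(54°) = 78400 × 0.3455 = 27090 km².
Ratio = 35190 / 27090 ≈ 1.30.

1.30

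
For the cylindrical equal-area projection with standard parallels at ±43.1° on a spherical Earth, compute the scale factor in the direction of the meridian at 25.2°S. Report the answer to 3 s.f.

Cylindrical equal-area (φ₀ = 43.1°): h = cos φ / cos 43.1° along meridians, k = cos 43.1° / cos φ along parallels; h·k = 1.
h = cos 25.2° / cos 43.1° = 0.9048/0.7302 = 1.239.

1.24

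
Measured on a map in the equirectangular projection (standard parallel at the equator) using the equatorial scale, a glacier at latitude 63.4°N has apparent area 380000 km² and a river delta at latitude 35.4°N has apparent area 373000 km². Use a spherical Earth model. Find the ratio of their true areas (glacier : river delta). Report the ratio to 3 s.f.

On the plate carrée, areal scale = h·k = 1 × sec φ, so true area = apparent × cos φ.
True area of glacier: 380000 × cos(63.4°) = 380000 × 0.4478 = 170100 km².
True area of river delta: 373000 × cos(35.4°) = 373000 × 0.8151 = 304000 km².
Ratio = 170100 / 304000 ≈ 0.560.

0.560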